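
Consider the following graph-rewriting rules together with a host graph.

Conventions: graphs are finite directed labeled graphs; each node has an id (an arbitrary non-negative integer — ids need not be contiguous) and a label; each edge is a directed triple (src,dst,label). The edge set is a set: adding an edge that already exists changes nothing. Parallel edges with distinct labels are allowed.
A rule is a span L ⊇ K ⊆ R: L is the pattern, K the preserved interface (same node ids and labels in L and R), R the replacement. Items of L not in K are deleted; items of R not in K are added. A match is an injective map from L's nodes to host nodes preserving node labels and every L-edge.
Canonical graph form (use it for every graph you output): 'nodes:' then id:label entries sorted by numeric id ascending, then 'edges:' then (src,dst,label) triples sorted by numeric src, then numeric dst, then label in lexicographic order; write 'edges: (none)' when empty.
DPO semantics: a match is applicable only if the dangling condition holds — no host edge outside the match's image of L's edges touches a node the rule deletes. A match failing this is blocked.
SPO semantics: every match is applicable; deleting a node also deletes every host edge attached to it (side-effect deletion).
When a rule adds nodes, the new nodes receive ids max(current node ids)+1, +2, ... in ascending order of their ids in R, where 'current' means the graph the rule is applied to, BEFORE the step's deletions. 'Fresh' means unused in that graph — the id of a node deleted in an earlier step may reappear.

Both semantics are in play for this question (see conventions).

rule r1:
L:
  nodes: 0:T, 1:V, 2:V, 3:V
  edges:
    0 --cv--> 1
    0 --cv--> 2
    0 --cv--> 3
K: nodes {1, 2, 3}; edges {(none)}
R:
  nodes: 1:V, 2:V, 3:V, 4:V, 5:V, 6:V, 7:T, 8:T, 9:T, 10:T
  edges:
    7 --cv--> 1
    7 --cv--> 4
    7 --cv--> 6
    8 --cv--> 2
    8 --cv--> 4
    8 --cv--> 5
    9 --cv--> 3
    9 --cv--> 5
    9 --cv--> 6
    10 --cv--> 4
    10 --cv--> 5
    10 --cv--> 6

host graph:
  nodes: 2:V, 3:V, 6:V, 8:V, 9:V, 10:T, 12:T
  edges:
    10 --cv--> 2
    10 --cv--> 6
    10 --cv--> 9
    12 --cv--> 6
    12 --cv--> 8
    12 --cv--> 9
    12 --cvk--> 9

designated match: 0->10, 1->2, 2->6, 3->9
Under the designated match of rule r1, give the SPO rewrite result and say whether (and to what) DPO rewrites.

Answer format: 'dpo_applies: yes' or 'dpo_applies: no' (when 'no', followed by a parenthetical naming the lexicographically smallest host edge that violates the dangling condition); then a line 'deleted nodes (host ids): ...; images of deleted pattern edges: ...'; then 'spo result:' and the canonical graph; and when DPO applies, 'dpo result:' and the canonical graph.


dpo_applies: yes
deleted nodes (host ids): 10; images of deleted pattern edges: (10,2,cv); (10,6,cv); (10,9,cv)
spo result:
nodes: 2:V, 3:V, 6:V, 8:V, 9:V, 12:T, 13:V, 14:V, 15:V, 16:T, 17:T, 18:T, 19:T
edges: (12,6,cv); (12,8,cv); (12,9,cv); (12,9,cvk); (16,2,cv); (16,13,cv); (16,15,cv); (17,6,cv); (17,13,cv); (17,14,cv); (18,9,cv); (18,14,cv); (18,15,cv); (19,13,cv); (19,14,cv); (19,15,cv)
dpo result:
nodes: 2:V, 3:V, 6:V, 8:V, 9:V, 12:T, 13:V, 14:V, 15:V, 16:T, 17:T, 18:T, 19:T
edges: (12,6,cv); (12,8,cv); (12,9,cv); (12,9,cvk); (16,2,cv); (16,13,cv); (16,15,cv); (17,6,cv); (17,13,cv); (17,14,cv); (18,9,cv); (18,14,cv); (18,15,cv); (19,13,cv); (19,14,cv); (19,15,cv)


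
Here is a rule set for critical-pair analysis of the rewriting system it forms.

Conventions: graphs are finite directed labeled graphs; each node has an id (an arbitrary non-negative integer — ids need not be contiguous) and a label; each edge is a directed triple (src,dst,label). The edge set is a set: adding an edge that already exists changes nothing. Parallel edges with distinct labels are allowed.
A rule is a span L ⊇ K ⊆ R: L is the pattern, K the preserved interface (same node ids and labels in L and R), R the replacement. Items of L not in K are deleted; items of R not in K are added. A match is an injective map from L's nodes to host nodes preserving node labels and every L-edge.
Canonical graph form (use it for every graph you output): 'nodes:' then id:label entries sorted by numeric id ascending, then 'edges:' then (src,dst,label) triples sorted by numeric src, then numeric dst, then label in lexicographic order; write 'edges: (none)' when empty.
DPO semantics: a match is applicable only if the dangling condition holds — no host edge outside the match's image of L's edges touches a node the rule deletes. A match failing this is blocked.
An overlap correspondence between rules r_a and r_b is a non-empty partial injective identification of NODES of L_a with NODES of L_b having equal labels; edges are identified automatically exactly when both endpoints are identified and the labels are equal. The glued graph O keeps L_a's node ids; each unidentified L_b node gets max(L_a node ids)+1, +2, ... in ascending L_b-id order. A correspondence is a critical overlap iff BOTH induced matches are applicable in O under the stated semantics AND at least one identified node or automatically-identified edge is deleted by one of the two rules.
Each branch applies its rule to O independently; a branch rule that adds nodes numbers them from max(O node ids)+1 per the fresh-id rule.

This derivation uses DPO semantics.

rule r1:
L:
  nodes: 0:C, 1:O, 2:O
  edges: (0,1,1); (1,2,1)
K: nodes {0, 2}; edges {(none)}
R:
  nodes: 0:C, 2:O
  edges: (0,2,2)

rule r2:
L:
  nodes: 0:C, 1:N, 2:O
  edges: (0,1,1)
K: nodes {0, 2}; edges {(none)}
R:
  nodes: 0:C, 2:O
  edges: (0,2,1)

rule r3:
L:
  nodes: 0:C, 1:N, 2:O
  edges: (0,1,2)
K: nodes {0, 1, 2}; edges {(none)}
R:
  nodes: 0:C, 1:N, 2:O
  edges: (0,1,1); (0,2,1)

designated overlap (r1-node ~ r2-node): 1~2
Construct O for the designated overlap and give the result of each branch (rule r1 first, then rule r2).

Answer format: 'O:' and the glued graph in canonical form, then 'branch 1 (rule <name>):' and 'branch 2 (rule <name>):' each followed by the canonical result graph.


O:
nodes: 0:C, 1:O, 2:O, 3:C, 4:N
edges: (0,1,1); (1,2,1); (3,4,1)
branch 1 (rule r1):
nodes: 0:C, 2:O, 3:C, 4:N
edges: (0,2,2); (3,4,1)
branch 2 (rule r2):
nodes: 0:C, 1:O, 2:O, 3:C
edges: (0,1,1); (1,2,1); (3,1,1)


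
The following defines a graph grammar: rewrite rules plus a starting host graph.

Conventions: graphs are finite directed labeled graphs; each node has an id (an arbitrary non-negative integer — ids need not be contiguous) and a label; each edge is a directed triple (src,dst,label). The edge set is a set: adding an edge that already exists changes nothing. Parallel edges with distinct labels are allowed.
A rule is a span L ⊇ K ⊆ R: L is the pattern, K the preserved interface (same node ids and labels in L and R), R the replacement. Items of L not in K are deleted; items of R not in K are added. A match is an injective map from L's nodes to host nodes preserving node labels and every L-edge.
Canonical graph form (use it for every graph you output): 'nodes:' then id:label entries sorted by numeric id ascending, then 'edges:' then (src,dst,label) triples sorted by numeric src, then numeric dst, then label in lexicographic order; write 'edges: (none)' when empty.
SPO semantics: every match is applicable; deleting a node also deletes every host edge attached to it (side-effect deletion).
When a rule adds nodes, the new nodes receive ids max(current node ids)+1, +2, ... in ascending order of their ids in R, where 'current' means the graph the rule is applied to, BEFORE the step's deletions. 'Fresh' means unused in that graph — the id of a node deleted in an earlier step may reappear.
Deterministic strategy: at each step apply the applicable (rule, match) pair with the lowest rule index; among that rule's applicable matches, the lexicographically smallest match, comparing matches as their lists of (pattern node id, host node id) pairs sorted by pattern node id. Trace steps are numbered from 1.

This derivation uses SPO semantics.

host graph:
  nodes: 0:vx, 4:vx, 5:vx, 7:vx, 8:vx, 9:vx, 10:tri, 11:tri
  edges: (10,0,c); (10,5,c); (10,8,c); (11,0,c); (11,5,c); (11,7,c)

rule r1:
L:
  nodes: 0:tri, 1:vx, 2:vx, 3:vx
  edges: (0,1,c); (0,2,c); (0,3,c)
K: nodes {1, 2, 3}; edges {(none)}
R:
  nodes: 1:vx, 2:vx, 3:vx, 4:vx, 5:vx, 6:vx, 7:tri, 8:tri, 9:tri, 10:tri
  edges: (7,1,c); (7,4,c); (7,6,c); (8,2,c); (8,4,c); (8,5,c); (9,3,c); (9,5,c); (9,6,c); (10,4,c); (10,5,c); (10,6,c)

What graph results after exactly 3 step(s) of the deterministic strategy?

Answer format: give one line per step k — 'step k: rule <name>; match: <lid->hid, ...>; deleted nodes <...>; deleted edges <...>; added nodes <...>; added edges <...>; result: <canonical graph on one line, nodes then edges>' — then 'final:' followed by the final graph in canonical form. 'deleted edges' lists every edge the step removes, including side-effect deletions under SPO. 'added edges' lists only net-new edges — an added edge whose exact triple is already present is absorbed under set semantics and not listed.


step 1: rule r1; match: 0->10, 1->0, 2->5, 3->8; deleted nodes 10; deleted edges (10,0,c); (10,5,c); (10,8,c); added nodes 12, 13, 14, 15, 16, 17, 18; added edges (15,0,c); (15,12,c); (15,14,c); (16,5,c); (16,12,c); (16,13,c); (17,8,c); (17,13,c); (17,14,c); (18,12,c); (18,13,c); (18,14,c); result: nodes: 0:vx, 4:vx, 5:vx, 7:vx, 8:vx, 9:vx, 11:tri, 12:vx, 13:vx, 14:vx, 15:tri, 16:tri, 17:tri, 18:tri edges: (11,0,c); (11,5,c); (11,7,c); (15,0,c); (15,12,c); (15,14,c); (16,5,c); (16,12,c); (16,13,c); (17,8,c); (17,13,c); (17,14,c); (18,12,c); (18,13,c); (18,14,c)
step 2: rule r1; match: 0->11, 1->0, 2->5, 3->7; deleted nodes 11; deleted edges (11,0,c); (11,5,c); (11,7,c); added nodes 19, 20, 21, 22, 23, 24, 25; added edges (22,0,c); (22,19,c); (22,21,c); (23,5,c); (23,19,c); (23,20,c); (24,7,c); (24,20,c); (24,21,c); (25,19,c); (25,20,c); (25,21,c); result: nodes: 0:vx, 4:vx, 5:vx, 7:vx, 8:vx, 9:vx, 12:vx, 13:vx, 14:vx, 15:tri, 16:tri, 17:tri, 18:tri, 19:vx, 20:vx, 21:vx, 22:tri, 23:tri, 24:tri, 25:tri edges: (15,0,c); (15,12,c); (15,14,c); (16,5,c); (16,12,c); (16,13,c); (17,8,c); (17,13,c); (17,14,c); (18,12,c); (18,13,c); (18,14,c); (22,0,c); (22,19,c); (22,21,c); (23,5,c); (23,19,c); (23,20,c); (24,7,c); (24,20,c); (24,21,c); (25,19,c); (25,20,c); (25,21,c)
step 3: rule r1; match: 0->15, 1->0, 2->12, 3->14; deleted nodes 15; deleted edges (15,0,c); (15,12,c); (15,14,c); added nodes 26, 27, 28, 29, 30, 31, 32; added edges (29,0,c); (29,26,c); (29,28,c); (30,12,c); (30,26,c); (30,27,c); (31,14,c); (31,27,c); (31,28,c); (32,26,c); (32,27,c); (32,28,c); result: nodes: 0:vx, 4:vx, 5:vx, 7:vx, 8:vx, 9:vx, 12:vx, 13:vx, 14:vx, 16:tri, 17:tri, 18:tri, 19:vx, 20:vx, 21:vx, 22:tri, 23:tri, 24:tri, 25:tri, 26:vx, 27:vx, 28:vx, 29:tri, 30:tri, 31:tri, 32:tri edges: (16,5,c); (16,12,c); (16,13,c); (17,8,c); (17,13,c); (17,14,c); (18,12,c); (18,13,c); (18,14,c); (22,0,c); (22,19,c); (22,21,c); (23,5,c); (23,19,c); (23,20,c); (24,7,c); (24,20,c); (24,21,c); (25,19,c); (25,20,c); (25,21,c); (29,0,c); (29,26,c); (29,28,c); (30,12,c); (30,26,c); (30,27,c); (31,14,c); (31,27,c); (31,28,c); (32,26,c); (32,27,c); (32,28,c)
final:
nodes: 0:vx, 4:vx, 5:vx, 7:vx, 8:vx, 9:vx, 12:vx, 13:vx, 14:vx, 16:tri, 17:tri, 18:tri, 19:vx, 20:vx, 21:vx, 22:tri, 23:tri, 24:tri, 25:tri, 26:vx, 27:vx, 28:vx, 29:tri, 30:tri, 31:tri, 32:tri
edges: (16,5,c); (16,12,c); (16,13,c); (17,8,c); (17,13,c); (17,14,c); (18,12,c); (18,13,c); (18,14,c); (22,0,c); (22,19,c); (22,21,c); (23,5,c); (23,19,c); (23,20,c); (24,7,c); (24,20,c); (24,21,c); (25,19,c); (25,20,c); (25,21,c); (29,0,c); (29,26,c); (29,28,c); (30,12,c); (30,26,c); (30,27,c); (31,14,c); (31,27,c); (31,28,c); (32,26,c); (32,27,c); (32,28,c)


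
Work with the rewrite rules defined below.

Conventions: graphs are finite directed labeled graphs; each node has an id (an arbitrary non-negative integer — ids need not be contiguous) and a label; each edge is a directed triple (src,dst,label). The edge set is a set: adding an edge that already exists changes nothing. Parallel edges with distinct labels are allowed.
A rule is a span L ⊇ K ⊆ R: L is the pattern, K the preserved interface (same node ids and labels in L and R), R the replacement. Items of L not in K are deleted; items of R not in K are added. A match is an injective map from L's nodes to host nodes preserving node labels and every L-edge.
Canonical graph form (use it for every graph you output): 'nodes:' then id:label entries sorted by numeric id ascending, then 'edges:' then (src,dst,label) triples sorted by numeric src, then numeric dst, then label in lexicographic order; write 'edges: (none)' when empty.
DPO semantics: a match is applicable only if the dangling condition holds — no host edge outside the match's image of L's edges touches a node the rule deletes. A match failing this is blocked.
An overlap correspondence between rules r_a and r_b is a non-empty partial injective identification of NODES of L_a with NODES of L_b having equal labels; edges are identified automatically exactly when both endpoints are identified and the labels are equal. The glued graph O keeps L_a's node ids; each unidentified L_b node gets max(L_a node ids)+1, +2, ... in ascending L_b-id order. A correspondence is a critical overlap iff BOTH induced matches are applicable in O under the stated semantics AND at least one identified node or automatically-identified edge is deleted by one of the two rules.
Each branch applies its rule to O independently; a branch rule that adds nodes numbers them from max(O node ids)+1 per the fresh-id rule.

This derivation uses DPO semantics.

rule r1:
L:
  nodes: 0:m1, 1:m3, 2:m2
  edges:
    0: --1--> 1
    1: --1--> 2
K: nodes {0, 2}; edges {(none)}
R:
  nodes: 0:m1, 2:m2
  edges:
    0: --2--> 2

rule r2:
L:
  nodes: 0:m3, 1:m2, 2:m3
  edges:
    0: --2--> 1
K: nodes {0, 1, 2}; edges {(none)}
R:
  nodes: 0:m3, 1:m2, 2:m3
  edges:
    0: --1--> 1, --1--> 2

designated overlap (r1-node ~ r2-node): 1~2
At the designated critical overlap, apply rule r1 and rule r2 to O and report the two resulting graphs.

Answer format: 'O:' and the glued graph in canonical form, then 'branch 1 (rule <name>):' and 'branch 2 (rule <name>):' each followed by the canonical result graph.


O:
nodes: 0:m1, 1:m3, 2:m2, 3:m3, 4:m2
edges: (0,1,1); (1,2,1); (3,4,2)
branch 1 (rule r1):
nodes: 0:m1, 2:m2, 3:m3, 4:m2
edges: (0,2,2); (3,4,2)
branch 2 (rule r2):
nodes: 0:m1, 1:m3, 2:m2, 3:m3, 4:m2
edges: (0,1,1); (1,2,1); (3,1,1); (3,4,1)


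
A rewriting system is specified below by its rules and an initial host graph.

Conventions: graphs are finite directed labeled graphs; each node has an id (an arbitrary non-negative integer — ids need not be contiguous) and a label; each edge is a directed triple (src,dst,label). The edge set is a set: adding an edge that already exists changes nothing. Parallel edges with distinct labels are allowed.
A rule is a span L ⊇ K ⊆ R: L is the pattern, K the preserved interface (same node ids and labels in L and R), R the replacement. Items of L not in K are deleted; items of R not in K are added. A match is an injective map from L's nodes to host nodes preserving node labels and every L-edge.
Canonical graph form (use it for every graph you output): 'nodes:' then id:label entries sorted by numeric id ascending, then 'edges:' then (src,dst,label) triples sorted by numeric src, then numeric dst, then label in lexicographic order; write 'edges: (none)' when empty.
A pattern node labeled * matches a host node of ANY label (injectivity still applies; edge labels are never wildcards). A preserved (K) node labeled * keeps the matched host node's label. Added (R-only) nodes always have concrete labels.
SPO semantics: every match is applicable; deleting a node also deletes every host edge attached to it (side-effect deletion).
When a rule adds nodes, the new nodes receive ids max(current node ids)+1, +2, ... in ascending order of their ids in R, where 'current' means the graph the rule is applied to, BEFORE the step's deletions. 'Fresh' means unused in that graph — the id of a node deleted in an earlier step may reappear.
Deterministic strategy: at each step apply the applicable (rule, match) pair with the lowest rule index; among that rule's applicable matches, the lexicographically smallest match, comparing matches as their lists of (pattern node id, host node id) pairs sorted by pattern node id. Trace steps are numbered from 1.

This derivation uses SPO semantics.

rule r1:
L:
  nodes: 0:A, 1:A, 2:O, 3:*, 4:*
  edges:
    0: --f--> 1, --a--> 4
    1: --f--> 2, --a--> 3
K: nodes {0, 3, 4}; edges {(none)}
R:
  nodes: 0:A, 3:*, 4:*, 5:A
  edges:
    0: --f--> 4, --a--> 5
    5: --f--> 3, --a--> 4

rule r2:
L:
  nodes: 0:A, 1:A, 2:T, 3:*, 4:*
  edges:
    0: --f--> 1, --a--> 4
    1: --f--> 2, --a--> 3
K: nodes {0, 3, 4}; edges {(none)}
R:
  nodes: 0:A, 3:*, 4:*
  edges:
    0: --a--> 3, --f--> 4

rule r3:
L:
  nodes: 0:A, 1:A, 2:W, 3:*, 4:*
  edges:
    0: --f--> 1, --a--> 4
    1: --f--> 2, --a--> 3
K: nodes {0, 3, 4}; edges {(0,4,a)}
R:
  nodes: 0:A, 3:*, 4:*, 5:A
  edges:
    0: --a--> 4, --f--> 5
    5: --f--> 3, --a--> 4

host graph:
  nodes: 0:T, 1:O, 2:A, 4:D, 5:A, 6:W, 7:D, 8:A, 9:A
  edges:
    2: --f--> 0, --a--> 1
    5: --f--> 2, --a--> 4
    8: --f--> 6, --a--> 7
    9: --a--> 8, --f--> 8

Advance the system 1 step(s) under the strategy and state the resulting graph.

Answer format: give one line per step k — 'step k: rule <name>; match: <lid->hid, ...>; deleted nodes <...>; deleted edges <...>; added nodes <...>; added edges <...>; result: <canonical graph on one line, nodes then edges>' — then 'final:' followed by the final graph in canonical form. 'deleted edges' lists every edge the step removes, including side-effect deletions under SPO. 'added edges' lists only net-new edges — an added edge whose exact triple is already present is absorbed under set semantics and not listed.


step 1: rule r2; match: 0->5, 1->2, 2->0, 3->1, 4->4; deleted nodes 0, 2; deleted edges (2,0,f); (2,1,a); (5,2,f); (5,4,a); added nodes (none); added edges (5,1,a); (5,4,f); result: nodes: 1:O, 4:D, 5:A, 6:W, 7:D, 8:A, 9:A edges: (5,1,a); (5,4,f); (8,6,f); (8,7,a); (9,8,a); (9,8,f)
final:
nodes: 1:O, 4:D, 5:A, 6:W, 7:D, 8:A, 9:A
edges: (5,1,a); (5,4,f); (8,6,f); (8,7,a); (9,8,a); (9,8,f)


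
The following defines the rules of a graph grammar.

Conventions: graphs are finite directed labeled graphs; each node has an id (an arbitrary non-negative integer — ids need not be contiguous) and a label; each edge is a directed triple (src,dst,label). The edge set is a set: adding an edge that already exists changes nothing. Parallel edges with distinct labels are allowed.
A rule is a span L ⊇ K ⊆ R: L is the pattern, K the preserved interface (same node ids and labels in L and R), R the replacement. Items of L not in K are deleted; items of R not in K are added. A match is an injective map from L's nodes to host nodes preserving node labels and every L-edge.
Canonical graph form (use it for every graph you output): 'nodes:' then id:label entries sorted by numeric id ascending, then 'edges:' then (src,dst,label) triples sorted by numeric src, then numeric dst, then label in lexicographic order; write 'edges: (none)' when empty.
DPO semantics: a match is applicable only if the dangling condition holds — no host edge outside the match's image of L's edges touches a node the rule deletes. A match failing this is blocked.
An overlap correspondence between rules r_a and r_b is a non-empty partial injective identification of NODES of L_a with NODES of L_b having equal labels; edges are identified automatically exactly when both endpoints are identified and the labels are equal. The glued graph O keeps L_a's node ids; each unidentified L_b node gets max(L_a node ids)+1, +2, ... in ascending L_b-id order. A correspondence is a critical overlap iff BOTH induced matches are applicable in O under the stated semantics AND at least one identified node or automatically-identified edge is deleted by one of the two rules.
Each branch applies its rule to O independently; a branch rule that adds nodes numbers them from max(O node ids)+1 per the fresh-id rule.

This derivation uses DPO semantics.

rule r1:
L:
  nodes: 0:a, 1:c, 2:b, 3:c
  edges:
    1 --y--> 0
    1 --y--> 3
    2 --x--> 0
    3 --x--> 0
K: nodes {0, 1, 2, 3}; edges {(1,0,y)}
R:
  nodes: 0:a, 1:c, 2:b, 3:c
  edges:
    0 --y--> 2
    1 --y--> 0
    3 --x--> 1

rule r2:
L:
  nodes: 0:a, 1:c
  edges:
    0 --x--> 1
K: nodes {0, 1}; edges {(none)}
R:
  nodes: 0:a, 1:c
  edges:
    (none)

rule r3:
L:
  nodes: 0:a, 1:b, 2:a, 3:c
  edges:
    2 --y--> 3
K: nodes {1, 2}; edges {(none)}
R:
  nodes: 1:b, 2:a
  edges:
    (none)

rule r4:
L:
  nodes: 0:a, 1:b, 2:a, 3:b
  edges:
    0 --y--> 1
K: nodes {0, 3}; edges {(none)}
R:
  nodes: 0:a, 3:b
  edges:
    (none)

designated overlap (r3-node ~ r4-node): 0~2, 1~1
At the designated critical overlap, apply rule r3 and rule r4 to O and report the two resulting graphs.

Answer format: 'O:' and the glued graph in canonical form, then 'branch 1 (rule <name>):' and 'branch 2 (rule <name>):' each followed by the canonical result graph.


O:
nodes: 0:a, 1:b, 2:a, 3:c, 4:a, 5:b
edges: (2,3,y); (4,1,y)
branch 1 (rule r3):
nodes: 1:b, 2:a, 4:a, 5:b
edges: (4,1,y)
branch 2 (rule r4):
nodes: 2:a, 3:c, 4:a, 5:b
edges: (2,3,y)


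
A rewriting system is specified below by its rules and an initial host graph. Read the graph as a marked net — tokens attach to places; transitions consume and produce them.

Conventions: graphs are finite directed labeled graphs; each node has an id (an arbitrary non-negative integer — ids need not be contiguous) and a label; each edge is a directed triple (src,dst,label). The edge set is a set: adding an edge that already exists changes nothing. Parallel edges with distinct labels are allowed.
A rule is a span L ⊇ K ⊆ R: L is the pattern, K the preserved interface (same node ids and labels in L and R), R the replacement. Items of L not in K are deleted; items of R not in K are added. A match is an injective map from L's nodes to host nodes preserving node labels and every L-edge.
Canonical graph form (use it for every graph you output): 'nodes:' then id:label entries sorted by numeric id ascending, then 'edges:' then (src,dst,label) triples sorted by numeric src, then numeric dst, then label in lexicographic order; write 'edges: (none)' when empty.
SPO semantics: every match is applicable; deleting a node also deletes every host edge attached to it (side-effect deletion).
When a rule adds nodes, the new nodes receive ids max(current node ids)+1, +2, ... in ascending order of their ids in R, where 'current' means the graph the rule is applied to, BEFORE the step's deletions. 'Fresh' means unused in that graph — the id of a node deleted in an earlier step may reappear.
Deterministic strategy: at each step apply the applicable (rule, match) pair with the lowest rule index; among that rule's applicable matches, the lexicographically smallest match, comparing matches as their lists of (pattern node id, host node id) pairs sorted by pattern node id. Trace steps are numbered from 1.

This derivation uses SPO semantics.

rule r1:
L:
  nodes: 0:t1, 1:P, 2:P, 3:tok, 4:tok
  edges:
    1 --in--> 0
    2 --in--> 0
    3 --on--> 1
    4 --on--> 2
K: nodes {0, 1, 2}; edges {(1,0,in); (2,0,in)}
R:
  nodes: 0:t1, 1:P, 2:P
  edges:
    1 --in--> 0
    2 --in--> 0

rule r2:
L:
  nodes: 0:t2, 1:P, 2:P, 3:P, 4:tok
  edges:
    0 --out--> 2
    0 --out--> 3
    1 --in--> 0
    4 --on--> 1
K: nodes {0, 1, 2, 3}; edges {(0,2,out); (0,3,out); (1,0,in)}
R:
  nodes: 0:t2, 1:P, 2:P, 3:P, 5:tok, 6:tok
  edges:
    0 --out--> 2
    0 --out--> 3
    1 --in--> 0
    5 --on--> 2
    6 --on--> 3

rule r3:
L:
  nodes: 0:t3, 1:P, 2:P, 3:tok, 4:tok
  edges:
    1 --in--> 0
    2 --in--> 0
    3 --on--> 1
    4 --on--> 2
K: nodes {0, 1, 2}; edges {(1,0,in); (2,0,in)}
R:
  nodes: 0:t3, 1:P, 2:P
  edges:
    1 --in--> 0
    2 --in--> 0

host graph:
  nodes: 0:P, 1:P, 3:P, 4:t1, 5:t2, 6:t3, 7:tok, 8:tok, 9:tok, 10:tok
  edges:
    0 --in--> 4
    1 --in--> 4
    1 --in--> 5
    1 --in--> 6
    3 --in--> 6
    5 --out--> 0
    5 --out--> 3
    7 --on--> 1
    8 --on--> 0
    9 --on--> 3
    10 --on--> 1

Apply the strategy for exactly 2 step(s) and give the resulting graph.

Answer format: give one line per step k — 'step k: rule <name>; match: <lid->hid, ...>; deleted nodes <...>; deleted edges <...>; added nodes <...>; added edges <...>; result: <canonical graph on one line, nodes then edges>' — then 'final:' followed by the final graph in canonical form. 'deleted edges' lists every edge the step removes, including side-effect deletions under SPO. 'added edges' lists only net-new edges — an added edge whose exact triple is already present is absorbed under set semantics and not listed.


step 1: rule r1; match: 0->4, 1->0, 2->1, 3->8, 4->7; deleted nodes 7, 8; deleted edges (7,1,on); (8,0,on); added nodes (none); added edges (none); result: nodes: 0:P, 1:P, 3:P, 4:t1, 5:t2, 6:t3, 9:tok, 10:tok edges: (0,4,in); (1,4,in); (1,5,in); (1,6,in); (3,6,in); (5,0,out); (5,3,out); (9,3,on); (10,1,on)
step 2: rule r2; match: 0->5, 1->1, 2->0, 3->3, 4->10; deleted nodes 10; deleted edges (10,1,on); added nodes 11, 12; added edges (11,0,on); (12,3,on); result: nodes: 0:P, 1:P, 3:P, 4:t1, 5:t2, 6:t3, 9:tok, 11:tok, 12:tok edges: (0,4,in); (1,4,in); (1,5,in); (1,6,in); (3,6,in); (5,0,out); (5,3,out); (9,3,on); (11,0,on); (12,3,on)
final:
nodes: 0:P, 1:P, 3:P, 4:t1, 5:t2, 6:t3, 9:tok, 11:tok, 12:tok
edges: (0,4,in); (1,4,in); (1,5,in); (1,6,in); (3,6,in); (5,0,out); (5,3,out); (9,3,on); (11,0,on); (12,3,on)


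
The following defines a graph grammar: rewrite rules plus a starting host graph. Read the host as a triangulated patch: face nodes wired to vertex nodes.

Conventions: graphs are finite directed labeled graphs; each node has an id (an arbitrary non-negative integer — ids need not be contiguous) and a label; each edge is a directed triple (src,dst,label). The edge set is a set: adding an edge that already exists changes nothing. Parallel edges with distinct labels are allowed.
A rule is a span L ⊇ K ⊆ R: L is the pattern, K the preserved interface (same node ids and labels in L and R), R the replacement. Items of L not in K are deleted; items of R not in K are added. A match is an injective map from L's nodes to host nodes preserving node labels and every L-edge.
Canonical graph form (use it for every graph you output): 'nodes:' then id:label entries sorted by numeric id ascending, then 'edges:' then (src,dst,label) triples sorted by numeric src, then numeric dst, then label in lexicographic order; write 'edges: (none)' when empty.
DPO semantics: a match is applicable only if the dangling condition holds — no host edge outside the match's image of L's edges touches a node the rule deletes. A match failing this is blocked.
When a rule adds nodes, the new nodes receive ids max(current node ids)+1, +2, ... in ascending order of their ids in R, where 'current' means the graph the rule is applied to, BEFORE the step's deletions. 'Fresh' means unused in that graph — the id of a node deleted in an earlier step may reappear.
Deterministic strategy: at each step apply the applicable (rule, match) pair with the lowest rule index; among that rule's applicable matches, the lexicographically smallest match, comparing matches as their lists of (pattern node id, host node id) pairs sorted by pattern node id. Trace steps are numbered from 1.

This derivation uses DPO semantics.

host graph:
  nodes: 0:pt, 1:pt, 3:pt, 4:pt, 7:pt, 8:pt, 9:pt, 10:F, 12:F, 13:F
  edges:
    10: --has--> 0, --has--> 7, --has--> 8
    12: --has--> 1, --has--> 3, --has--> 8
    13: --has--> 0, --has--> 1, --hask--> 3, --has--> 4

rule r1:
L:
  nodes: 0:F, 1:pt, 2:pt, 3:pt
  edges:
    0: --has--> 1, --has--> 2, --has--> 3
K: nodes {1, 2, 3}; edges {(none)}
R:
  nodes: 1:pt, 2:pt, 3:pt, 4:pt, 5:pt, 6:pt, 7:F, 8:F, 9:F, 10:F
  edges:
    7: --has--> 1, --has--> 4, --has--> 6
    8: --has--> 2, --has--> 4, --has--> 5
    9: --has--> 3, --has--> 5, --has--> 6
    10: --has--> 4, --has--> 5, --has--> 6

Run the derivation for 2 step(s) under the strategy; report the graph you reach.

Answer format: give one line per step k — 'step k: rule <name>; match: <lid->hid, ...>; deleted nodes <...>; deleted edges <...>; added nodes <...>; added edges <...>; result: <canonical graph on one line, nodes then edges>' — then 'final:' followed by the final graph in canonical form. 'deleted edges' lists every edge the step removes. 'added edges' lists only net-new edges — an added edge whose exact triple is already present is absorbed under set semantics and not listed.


step 1: rule r1; match: 0->10, 1->0, 2->7, 3->8; deleted nodes 10; deleted edges (10,0,has); (10,7,has); (10,8,has); added nodes 14, 15, 16, 17, 18, 19, 20; added edges (17,0,has); (17,14,has); (17,16,has); (18,7,has); (18,14,has); (18,15,has); (19,8,has); (19,15,has); (19,16,has); (20,14,has); (20,15,has); (20,16,has); result: nodes: 0:pt, 1:pt, 3:pt, 4:pt, 7:pt, 8:pt, 9:pt, 12:F, 13:F, 14:pt, 15:pt, 16:pt, 17:F, 18:F, 19:F, 20:F edges: (12,1,has); (12,3,has); (12,8,has); (13,0,has); (13,1,has); (13,3,hask); (13,4,has); (17,0,has); (17,14,has); (17,16,has); (18,7,has); (18,14,has); (18,15,has); (19,8,has); (19,15,has); (19,16,has); (20,14,has); (20,15,has); (20,16,has)
step 2: rule r1; match: 0->12, 1->1, 2->3, 3->8; deleted nodes 12; deleted edges (12,1,has); (12,3,has); (12,8,has); added nodes 21, 22, 23, 24, 25, 26, 27; added edges (24,1,has); (24,21,has); (24,23,has); (25,3,has); (25,21,has); (25,22,has); (26,8,has); (26,22,has); (26,23,has); (27,21,has); (27,22,has); (27,23,has); result: nodes: 0:pt, 1:pt, 3:pt, 4:pt, 7:pt, 8:pt, 9:pt, 13:F, 14:pt, 15:pt, 16:pt, 17:F, 18:F, 19:F, 20:F, 21:pt, 22:pt, 23:pt, 24:F, 25:F, 26:F, 27:F edges: (13,0,has); (13,1,has); (13,3,hask); (13,4,has); (17,0,has); (17,14,has); (17,16,has); (18,7,has); (18,14,has); (18,15,has); (19,8,has); (19,15,has); (19,16,has); (20,14,has); (20,15,has); (20,16,has); (24,1,has); (24,21,has); (24,23,has); (25,3,has); (25,21,has); (25,22,has); (26,8,has); (26,22,has); (26,23,has); (27,21,has); (27,22,has); (27,23,has)
final:
nodes: 0:pt, 1:pt, 3:pt, 4:pt, 7:pt, 8:pt, 9:pt, 13:F, 14:pt, 15:pt, 16:pt, 17:F, 18:F, 19:F, 20:F, 21:pt, 22:pt, 23:pt, 24:F, 25:F, 26:F, 27:F
edges: (13,0,has); (13,1,has); (13,3,hask); (13,4,has); (17,0,has); (17,14,has); (17,16,has); (18,7,has); (18,14,has); (18,15,has); (19,8,has); (19,15,has); (19,16,has); (20,14,has); (20,15,has); (20,16,has); (24,1,has); (24,21,has); (24,23,has); (25,3,has); (25,21,has); (25,22,has); (26,8,has); (26,22,has); (26,23,has); (27,21,has); (27,22,has); (27,23,has)


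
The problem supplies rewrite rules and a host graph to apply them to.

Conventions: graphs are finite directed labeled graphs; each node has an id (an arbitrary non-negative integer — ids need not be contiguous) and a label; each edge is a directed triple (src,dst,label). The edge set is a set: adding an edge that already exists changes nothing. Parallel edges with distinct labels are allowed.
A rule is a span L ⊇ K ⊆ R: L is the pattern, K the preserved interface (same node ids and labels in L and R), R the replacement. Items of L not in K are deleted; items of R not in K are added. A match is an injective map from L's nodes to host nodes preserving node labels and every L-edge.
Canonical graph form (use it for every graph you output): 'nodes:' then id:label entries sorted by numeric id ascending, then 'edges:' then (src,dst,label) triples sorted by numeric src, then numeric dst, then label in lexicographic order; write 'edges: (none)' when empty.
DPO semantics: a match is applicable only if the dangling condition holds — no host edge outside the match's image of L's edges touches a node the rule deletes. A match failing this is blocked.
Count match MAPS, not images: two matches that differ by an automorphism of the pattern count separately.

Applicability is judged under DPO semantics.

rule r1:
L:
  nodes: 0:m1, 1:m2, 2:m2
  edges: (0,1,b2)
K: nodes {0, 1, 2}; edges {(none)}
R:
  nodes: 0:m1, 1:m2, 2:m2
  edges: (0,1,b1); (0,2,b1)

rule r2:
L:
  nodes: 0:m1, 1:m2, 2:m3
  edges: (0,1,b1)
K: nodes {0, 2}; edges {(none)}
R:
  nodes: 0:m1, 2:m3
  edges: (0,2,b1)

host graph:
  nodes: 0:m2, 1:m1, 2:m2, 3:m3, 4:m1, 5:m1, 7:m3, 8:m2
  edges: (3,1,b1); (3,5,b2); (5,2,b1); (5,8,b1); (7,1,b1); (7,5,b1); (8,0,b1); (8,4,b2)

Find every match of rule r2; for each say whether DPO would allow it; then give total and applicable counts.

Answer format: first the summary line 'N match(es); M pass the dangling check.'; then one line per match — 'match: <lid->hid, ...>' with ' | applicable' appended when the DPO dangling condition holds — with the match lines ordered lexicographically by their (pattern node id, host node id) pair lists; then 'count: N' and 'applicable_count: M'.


4 match(es); 2 pass the dangling check.
match: 0->5, 1->2, 2->3 | applicable
match: 0->5, 1->2, 2->7 | applicable
match: 0->5, 1->8, 2->3
match: 0->5, 1->8, 2->7
count: 4
applicable_count: 2


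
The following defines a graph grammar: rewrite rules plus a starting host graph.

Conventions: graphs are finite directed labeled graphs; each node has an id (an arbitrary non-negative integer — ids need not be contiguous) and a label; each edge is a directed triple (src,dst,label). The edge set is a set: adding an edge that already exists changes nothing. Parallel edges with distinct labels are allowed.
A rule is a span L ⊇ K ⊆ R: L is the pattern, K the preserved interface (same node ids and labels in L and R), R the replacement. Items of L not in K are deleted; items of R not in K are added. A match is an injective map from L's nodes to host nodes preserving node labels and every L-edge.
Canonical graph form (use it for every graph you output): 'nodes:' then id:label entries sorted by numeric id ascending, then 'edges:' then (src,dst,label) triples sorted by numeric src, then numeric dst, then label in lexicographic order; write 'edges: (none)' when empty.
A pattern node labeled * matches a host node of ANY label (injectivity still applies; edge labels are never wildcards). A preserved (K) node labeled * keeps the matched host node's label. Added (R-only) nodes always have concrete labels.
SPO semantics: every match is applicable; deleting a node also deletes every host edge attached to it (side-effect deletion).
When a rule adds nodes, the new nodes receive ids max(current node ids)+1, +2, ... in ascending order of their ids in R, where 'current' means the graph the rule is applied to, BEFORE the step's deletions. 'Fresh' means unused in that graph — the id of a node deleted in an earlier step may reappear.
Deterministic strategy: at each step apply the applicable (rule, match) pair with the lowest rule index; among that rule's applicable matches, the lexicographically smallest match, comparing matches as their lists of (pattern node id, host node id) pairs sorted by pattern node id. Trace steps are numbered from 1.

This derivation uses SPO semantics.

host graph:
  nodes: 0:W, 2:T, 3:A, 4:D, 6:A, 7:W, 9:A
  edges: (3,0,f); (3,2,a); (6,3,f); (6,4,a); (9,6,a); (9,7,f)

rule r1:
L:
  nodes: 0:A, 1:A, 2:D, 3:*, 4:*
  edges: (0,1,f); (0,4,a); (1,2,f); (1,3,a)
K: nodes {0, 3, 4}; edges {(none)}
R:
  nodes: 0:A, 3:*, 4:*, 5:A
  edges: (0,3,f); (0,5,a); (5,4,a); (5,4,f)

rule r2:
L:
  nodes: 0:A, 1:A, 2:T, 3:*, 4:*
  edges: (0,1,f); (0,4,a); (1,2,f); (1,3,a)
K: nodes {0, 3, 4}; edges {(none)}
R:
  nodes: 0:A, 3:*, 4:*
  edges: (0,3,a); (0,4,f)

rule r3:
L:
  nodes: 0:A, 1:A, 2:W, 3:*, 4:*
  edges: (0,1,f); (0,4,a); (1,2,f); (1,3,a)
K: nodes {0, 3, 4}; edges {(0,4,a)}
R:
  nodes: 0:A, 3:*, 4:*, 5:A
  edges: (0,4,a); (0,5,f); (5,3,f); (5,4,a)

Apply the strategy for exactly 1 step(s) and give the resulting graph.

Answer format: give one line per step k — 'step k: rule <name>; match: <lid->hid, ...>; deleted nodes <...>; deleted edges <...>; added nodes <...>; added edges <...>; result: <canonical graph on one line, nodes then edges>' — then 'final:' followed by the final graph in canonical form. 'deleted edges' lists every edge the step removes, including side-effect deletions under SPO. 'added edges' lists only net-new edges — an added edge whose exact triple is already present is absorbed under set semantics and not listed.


step 1: rule r3; match: 0->6, 1->3, 2->0, 3->2, 4->4; deleted nodes 0, 3; deleted edges (3,0,f); (3,2,a); (6,3,f); added nodes 10; added edges (6,10,f); (10,2,f); (10,4,a); result: nodes: 2:T, 4:D, 6:A, 7:W, 9:A, 10:A edges: (6,4,a); (6,10,f); (9,6,a); (9,7,f); (10,2,f); (10,4,a)
final:
nodes: 2:T, 4:D, 6:A, 7:W, 9:A, 10:A
edges: (6,4,a); (6,10,f); (9,6,a); (9,7,f); (10,2,f); (10,4,a)


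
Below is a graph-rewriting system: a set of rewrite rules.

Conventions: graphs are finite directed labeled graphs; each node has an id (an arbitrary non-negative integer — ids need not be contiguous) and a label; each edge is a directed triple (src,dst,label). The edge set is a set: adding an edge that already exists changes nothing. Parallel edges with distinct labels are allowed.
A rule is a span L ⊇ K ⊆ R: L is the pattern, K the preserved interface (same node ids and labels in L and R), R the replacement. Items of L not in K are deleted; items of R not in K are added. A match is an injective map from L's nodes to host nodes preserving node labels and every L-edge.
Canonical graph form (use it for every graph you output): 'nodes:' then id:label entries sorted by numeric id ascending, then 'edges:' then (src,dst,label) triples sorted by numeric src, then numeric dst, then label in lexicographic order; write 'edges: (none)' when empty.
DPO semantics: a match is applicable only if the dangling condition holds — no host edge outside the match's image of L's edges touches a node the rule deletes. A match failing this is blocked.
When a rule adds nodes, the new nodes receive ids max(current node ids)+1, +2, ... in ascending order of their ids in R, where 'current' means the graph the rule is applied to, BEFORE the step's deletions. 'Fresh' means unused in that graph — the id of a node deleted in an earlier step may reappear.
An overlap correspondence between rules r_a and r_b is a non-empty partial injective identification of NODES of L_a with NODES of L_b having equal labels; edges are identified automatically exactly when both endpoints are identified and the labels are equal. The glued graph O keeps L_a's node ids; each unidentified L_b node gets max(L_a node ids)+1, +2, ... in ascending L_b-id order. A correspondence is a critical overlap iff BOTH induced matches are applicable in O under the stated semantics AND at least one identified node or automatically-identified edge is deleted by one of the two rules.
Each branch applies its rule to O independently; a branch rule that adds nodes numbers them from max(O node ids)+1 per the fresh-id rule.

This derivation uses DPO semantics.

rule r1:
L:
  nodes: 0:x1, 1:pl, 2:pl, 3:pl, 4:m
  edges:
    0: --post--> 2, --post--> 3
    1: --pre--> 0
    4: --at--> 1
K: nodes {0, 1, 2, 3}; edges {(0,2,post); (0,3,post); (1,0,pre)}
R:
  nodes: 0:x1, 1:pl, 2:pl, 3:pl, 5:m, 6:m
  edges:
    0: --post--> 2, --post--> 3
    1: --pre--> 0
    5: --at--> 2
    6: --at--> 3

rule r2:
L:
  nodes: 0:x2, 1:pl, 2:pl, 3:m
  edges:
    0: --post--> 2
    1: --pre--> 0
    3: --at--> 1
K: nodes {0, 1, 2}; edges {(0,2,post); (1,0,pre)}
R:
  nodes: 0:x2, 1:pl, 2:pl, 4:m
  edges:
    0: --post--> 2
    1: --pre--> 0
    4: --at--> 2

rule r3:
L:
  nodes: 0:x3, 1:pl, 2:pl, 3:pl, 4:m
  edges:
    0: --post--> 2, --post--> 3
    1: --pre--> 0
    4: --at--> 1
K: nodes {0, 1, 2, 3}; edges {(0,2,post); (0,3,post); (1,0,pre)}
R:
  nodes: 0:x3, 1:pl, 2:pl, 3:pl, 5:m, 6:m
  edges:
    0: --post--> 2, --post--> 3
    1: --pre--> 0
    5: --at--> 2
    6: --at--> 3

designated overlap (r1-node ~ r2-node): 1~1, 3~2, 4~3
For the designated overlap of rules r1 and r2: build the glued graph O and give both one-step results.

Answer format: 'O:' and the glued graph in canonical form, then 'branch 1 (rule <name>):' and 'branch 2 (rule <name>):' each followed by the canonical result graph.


O:
nodes: 0:x1, 1:pl, 2:pl, 3:pl, 4:m, 5:x2
edges: (0,2,post); (0,3,post); (1,0,pre); (1,5,pre); (4,1,at); (5,3,post)
branch 1 (rule r1):
nodes: 0:x1, 1:pl, 2:pl, 3:pl, 5:x2, 6:m, 7:m
edges: (0,2,post); (0,3,post); (1,0,pre); (1,5,pre); (5,3,post); (6,2,at); (7,3,at)
branch 2 (rule r2):
nodes: 0:x1, 1:pl, 2:pl, 3:pl, 5:x2, 6:m
edges: (0,2,post); (0,3,post); (1,0,pre); (1,5,pre); (5,3,post); (6,3,at)
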